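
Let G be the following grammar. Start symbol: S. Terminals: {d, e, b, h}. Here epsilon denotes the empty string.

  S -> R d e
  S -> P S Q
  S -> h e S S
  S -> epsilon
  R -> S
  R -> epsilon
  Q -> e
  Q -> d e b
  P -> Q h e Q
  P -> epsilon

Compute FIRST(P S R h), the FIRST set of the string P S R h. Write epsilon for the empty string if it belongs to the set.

FIRST(Q) = {d, e}
FIRST(P) = {epsilon, d, e}  (via Q h e Q)
FIRST(S) = {epsilon, d, e, h}  (via R d e, P S Q)
FIRST(R) = {epsilon, d, e, h}  (via S)
FIRST(P S R h): take FIRST of each symbol in turn, carrying on past any symbol whose FIRST contains epsilon; result {d, e, h}.

{d, e, h}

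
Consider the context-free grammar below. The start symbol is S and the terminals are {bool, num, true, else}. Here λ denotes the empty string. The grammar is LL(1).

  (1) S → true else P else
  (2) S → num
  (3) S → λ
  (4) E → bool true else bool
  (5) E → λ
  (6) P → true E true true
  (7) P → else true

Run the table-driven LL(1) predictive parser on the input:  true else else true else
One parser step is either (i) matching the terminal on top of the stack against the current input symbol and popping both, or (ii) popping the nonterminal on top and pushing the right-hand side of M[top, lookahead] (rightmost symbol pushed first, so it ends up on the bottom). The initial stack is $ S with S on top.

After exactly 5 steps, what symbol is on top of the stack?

     Stack               Input                       Action
  1  $ S                 true else else true else $  expand S → true else P else
  2  $ else P else true  true else else true else $  match true
  3  $ else P else       else else true else $       match else
  4  $ else P            else true else $            expand P → else true
  5  $ else true else    else true else $            match else
Stack after step 5: $ else true (top = true).

true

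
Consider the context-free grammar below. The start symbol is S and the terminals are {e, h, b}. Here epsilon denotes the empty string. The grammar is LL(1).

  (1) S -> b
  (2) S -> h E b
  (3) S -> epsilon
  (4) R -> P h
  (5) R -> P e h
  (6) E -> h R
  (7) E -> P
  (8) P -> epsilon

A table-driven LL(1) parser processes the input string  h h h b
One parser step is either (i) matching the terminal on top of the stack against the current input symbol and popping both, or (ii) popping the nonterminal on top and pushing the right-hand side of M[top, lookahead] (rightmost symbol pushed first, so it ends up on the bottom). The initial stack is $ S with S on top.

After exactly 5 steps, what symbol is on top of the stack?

P

step 1: stack=$ S  input=h h h b $  — expand S -> h E b
step 2: stack=$ b E h  input=h h h b $  — match h
step 3: stack=$ b E  input=h h b $  — expand E -> h R
step 4: stack=$ b R h  input=h h b $  — match h
step 5: stack=$ b R  input=h b $  — expand R -> P h
Stack after step 5: $ b h P (top = P).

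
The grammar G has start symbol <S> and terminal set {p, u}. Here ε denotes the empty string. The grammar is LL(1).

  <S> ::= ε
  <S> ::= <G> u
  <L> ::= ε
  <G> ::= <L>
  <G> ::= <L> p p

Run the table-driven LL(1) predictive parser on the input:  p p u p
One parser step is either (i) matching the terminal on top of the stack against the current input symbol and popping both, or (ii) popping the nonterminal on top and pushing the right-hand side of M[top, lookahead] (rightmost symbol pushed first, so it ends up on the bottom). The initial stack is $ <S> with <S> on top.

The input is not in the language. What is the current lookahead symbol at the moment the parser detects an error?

p

step 1: stack=$ <S>  input=p p u p $  — expand <S> ::= <G> u
step 2: stack=$ u <G>  input=p p u p $  — expand <G> ::= <L> p p
step 3: stack=$ u p p <L>  input=p p u p $  — expand <L> ::= ε
step 4: stack=$ u p p  input=p p u p $  — match p
step 5: stack=$ u p  input=p u p $  — match p
step 6: stack=$ u  input=u p $  — match u
step 7: stack=$  input=p $  — error: stack empty but input remains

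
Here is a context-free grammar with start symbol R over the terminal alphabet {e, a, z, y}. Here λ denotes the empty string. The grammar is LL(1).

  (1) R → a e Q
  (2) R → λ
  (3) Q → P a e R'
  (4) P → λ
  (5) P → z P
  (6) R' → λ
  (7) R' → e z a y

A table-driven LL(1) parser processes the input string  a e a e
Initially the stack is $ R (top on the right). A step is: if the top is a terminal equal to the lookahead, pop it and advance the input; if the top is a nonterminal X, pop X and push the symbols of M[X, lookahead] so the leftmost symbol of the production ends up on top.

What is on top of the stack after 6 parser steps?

     Stack       Input      Action
  1  $ R         a e a e $  expand R → a e Q
  2  $ Q e a     a e a e $  match a
  3  $ Q e       e a e $    match e
  4  $ Q         a e $      expand Q → P a e R'
  5  $ R' e a P  a e $      expand P → λ
  6  $ R' e a    a e $      match a
Stack after step 6: $ R' e (top = e).

e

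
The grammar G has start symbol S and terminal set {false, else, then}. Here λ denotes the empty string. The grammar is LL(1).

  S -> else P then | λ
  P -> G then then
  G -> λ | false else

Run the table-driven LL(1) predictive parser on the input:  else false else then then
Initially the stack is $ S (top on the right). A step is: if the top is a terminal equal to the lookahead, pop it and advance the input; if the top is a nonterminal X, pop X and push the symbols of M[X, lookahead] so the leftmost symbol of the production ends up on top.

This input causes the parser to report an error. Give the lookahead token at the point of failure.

$

step 1: stack=$ S  input=else false else then then $  — expand S -> else P then
step 2: stack=$ then P else  input=else false else then then $  — match else
step 3: stack=$ then P  input=false else then then $  — expand P -> G then then
step 4: stack=$ then then then G  input=false else then then $  — expand G -> false else
step 5: stack=$ then then then else false  input=false else then then $  — match false
step 6: stack=$ then then then else  input=else then then $  — match else
step 7: stack=$ then then then  input=then then $  — match then
step 8: stack=$ then then  input=then $  — match then
step 9: stack=$ then  input=$  — error: top is terminal then but lookahead is $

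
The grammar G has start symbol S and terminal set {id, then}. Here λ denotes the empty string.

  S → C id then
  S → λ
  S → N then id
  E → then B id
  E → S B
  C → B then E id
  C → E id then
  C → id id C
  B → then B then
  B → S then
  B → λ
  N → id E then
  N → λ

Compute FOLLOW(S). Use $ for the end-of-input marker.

{$, id, then}

FIRST(N) = {λ, id}
FIRST(S) = {λ, id, then}  (via C id then, N then id)
FIRST(B) = {λ, id, then}  (via S then)
FIRST(E) = {λ, id, then}  (via S B)
FIRST(C) = {id, then}  (via B then E id, E id then)
FOLLOW(S) includes $ since S is the start symbol.
FOLLOW(E): in C→B then E id, E is followed by id with FIRST {id}; in C→E id then, E is followed by id then with FIRST {id}; in N→id E then, E is followed by then with FIRST {then}. Thus FOLLOW(E) = {id, then}.
FOLLOW(S): in E→S B, S is followed by B with FIRST {λ, id, then}; in E→S B, the suffix after S is nullable, so FOLLOW(S) ⊇ FOLLOW(E) = {id, then}; in B→S then, S is followed by then with FIRST {then}. Thus FOLLOW(S) = {$, id, then}.
FOLLOW(C): in S→C id then, C is followed by id then with FIRST {id}; in C→id id C, the suffix after C is empty (adds nothing new). Thus FOLLOW(C) = {id}.
FOLLOW(B): in E→then B id, B is followed by id with FIRST {id}; in E→S B, the suffix after B is empty, so FOLLOW(B) ⊇ FOLLOW(E) = {id, then}; in C→B then E id, B is followed by then E id with FIRST {then}; in B→then B then, B is followed by then with FIRST {then}. Thus FOLLOW(B) = {id, then}.
FOLLOW(N): in S→N then id, N is followed by then id with FIRST {then}. Thus FOLLOW(N) = {then}.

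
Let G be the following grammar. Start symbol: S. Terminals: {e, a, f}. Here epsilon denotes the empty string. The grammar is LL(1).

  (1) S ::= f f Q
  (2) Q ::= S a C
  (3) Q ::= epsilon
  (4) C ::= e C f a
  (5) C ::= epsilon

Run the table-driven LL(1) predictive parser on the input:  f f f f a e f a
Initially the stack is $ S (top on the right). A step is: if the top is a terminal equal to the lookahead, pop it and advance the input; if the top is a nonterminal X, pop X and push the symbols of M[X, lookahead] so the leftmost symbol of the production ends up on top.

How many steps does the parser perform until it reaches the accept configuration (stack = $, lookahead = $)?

14

      Stack        Input              Action
   1  $ S          f f f f a e f a $  expand S ::= f f Q
   2  $ Q f f      f f f f a e f a $  match f
   3  $ Q f        f f f a e f a $    match f
   4  $ Q          f f a e f a $      expand Q ::= S a C
   5  $ C a S      f f a e f a $      expand S ::= f f Q
   6  $ C a Q f f  f f a e f a $      match f
   7  $ C a Q f    f a e f a $        match f
   8  $ C a Q      a e f a $          expand Q ::= epsilon
   9  $ C a        a e f a $          match a
  10  $ C          e f a $            expand C ::= e C f a
  11  $ a f C e    e f a $            match e
  12  $ a f C      f a $              expand C ::= epsilon
  13  $ a f        f a $              match f
  14  $ a          a $                match a
Accept reached after 14 steps.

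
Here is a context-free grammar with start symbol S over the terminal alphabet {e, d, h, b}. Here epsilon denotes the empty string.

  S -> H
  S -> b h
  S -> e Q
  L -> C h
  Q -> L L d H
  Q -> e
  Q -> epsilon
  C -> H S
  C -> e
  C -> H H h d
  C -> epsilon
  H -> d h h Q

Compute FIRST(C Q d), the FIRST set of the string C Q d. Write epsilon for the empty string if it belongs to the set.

{d, e, h}

FIRST(H): from H->d h h Q we get {d}. So FIRST(H) = {d}.
FIRST(S): from S->H we get {d}; from S->b h we get {b}; from S->e Q we get {e}. So FIRST(S) = {b, d, e}.
FIRST(C): from C->H S we get {d}; from C->e we get {e}; from C->H H h d we get {d}; from C->epsilon we get {epsilon}. So FIRST(C) = {epsilon, d, e}.
FIRST(L): from L->C h we get {d, e, h}. So FIRST(L) = {d, e, h}.
FIRST(Q): from Q->L L d H we get {d, e, h}; from Q->e we get {e}; from Q->epsilon we get {epsilon}. So FIRST(Q) = {epsilon, d, e, h}.
FIRST(C Q d): take FIRST of each symbol in turn, carrying on past any symbol whose FIRST contains epsilon; result {d, e, h}.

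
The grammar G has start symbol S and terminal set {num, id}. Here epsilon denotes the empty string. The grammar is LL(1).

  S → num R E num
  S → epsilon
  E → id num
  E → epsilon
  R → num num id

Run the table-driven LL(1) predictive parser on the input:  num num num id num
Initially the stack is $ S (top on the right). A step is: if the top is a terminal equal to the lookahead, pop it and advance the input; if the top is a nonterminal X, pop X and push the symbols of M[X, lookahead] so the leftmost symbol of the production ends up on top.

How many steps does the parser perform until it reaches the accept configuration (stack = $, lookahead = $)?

     Stack               Input                 Action
  1  $ S                 num num num id num $  expand S → num R E num
  2  $ num E R num       num num num id num $  match num
  3  $ num E R           num num id num $      expand R → num num id
  4  $ num E id num num  num num id num $      match num
  5  $ num E id num      num id num $          match num
  6  $ num E id          id num $              match id
  7  $ num E             num $                 expand E → epsilon
  8  $ num               num $                 match num
Accept reached after 8 steps.

8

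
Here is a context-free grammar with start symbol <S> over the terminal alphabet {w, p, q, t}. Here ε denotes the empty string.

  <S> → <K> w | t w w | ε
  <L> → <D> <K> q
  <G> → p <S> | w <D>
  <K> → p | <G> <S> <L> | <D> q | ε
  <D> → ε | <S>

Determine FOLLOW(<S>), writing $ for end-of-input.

FIRST(<G>) = {p, w}
FIRST(<S>) = {ε, p, q, t, w}  (via <K> w)
FIRST(<D>) = {ε, p, q, t, w}  (via <S>)
FIRST(<K>) = {ε, p, q, t, w}  (via <G> <S> <L>, <D> q)
FIRST(<L>) = {p, q, t, w}  (via <D> <K> q)
FOLLOW(<S>) includes $ since <S> is the start symbol.
FOLLOW(<G>): in <K>→<G> <S> <L>, <G> is followed by <S> <L> with FIRST {p, q, t, w}. Thus FOLLOW(<G>) = {p, q, t, w}.
FOLLOW(<K>): in <S>→<K> w, <K> is followed by w with FIRST {w}; in <L>→<D> <K> q, <K> is followed by q with FIRST {q}. Thus FOLLOW(<K>) = {q, w}.
FOLLOW(<L>): in <K>→<G> <S> <L>, the suffix after <L> is empty, so FOLLOW(<L>) ⊇ FOLLOW(<K>) = {q, w}. Thus FOLLOW(<L>) = {q, w}.
FOLLOW(<D>): in <L>→<D> <K> q, <D> is followed by <K> q with FIRST {p, q, t, w}; in <G>→w <D>, the suffix after <D> is empty, so FOLLOW(<D>) ⊇ FOLLOW(<G>) = {p, q, t, w}; in <K>→<D> q, <D> is followed by q with FIRST {q}. Thus FOLLOW(<D>) = {p, q, t, w}.
FOLLOW(<S>): in <G>→p <S>, the suffix after <S> is empty, so FOLLOW(<S>) ⊇ FOLLOW(<G>) = {p, q, t, w}; in <K>→<G> <S> <L>, <S> is followed by <L> with FIRST {p, q, t, w}; in <D>→<S>, the suffix after <S> is empty, so FOLLOW(<S>) ⊇ FOLLOW(<D>) = {p, q, t, w}. Thus FOLLOW(<S>) = {$, p, q, t, w}.

{$, p, q, t, w}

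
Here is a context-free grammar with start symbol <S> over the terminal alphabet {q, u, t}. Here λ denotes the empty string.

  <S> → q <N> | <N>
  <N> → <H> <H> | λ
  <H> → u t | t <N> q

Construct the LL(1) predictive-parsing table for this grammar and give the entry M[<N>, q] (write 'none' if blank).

FIRST(<H>): from <H>→u t we get {u}; from <H>→t <N> q we get {t}. So FIRST(<H>) = {t, u}.
FIRST(<N>): from <N>→<H> <H> we get {t, u}; from <N>→λ we get {λ}. So FIRST(<N>) = {λ, t, u}.
FIRST(<S>): from <S>→q <N> we get {q}; from <S>→<N> we get {λ, t, u}. So FIRST(<S>) = {λ, q, t, u}.
FOLLOW(<S>) includes $ since <S> is the start symbol.
FOLLOW(<S>): <S> appears on no right-hand side. Thus FOLLOW(<S>) = {$}.
FOLLOW(<N>): in <S>→q <N>, the suffix after <N> is empty, so FOLLOW(<N>) ⊇ FOLLOW(<S>) = {$}; in <S>→<N>, the suffix after <N> is empty, so FOLLOW(<N>) ⊇ FOLLOW(<S>) = {$}; in <H>→t <N> q, <N> is followed by q with FIRST {q}. Thus FOLLOW(<N>) = {$, q}.
For <N> → <H> <H>: FIRST(<H> <H>) = {t, u}, so it goes in M[<N>, t] for t ∈ {t, u}.
For <N> → λ: FIRST(λ) = {λ}, so it goes in M[<N>, t] for t ∈ {}; since λ ∈ FIRST, also for every t ∈ FOLLOW(<N>) = {$, q}.

<N> → λ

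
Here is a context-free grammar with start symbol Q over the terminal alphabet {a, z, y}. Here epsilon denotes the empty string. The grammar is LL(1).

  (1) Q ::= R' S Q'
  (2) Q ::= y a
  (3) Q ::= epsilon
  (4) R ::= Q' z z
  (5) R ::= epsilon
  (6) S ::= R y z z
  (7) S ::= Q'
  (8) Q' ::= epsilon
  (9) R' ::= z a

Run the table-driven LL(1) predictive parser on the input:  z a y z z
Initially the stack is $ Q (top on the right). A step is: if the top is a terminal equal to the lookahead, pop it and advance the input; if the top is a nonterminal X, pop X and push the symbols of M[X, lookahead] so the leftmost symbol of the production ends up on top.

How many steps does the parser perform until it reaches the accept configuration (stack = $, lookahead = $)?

10

      Stack         Input        Action
   1  $ Q           z a y z z $  expand Q ::= R' S Q'
   2  $ Q' S R'     z a y z z $  expand R' ::= z a
   3  $ Q' S a z    z a y z z $  match z
   4  $ Q' S a      a y z z $    match a
   5  $ Q' S        y z z $      expand S ::= R y z z
   6  $ Q' z z y R  y z z $      expand R ::= epsilon
   7  $ Q' z z y    y z z $      match y
   8  $ Q' z z      z z $        match z
   9  $ Q' z        z $          match z
  10  $ Q'          $            expand Q' ::= epsilon
Accept reached after 10 steps.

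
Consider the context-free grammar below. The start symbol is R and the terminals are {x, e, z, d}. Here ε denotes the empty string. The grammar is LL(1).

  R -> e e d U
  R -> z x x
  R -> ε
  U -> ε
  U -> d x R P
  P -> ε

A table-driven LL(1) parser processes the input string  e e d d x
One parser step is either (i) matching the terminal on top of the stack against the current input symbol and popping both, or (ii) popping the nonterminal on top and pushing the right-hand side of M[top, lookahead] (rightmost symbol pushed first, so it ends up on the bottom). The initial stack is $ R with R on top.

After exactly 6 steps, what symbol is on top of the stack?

step 1: stack=$ R  input=e e d d x $  — expand R -> e e d U
step 2: stack=$ U d e e  input=e e d d x $  — match e
step 3: stack=$ U d e  input=e d d x $  — match e
step 4: stack=$ U d  input=d d x $  — match d
step 5: stack=$ U  input=d x $  — expand U -> d x R P
step 6: stack=$ P R x d  input=d x $  — match d
Stack after step 6: $ P R x (top = x).

x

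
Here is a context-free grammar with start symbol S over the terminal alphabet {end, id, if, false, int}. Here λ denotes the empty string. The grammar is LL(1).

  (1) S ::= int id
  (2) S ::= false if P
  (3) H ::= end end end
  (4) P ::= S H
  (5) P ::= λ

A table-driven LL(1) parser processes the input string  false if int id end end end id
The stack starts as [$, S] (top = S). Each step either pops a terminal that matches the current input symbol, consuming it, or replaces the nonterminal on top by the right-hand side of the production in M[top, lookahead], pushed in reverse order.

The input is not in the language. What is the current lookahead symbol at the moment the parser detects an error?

      Stack          Input                             Action
   1  $ S            false if int id end end end id $  expand S ::= false if P
   2  $ P if false   false if int id end end end id $  match false
   3  $ P if         if int id end end end id $        match if
   4  $ P            int id end end end id $           expand P ::= S H
   5  $ H S          int id end end end id $           expand S ::= int id
   6  $ H id int     int id end end end id $           match int
   7  $ H id         id end end end id $               match id
   8  $ H            end end end id $                  expand H ::= end end end
   9  $ end end end  end end end id $                  match end
  10  $ end end      end end id $                      match end
  11  $ end          end id $                          match end
  12  $              id $                              error: stack empty but input remains

id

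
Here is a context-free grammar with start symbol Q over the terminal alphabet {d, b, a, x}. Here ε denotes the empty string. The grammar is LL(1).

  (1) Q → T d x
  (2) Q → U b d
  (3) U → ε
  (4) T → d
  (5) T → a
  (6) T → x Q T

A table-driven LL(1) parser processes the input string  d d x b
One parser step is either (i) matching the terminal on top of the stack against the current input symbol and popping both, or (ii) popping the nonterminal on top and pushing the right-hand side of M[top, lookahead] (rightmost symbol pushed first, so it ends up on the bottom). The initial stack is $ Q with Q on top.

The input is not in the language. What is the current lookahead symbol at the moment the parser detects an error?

b

     Stack    Input      Action
  1  $ Q      d d x b $  expand Q → T d x
  2  $ x d T  d d x b $  expand T → d
  3  $ x d d  d d x b $  match d
  4  $ x d    d x b $    match d
  5  $ x      x b $      match x
  6  $        b $        error: stack empty but input remains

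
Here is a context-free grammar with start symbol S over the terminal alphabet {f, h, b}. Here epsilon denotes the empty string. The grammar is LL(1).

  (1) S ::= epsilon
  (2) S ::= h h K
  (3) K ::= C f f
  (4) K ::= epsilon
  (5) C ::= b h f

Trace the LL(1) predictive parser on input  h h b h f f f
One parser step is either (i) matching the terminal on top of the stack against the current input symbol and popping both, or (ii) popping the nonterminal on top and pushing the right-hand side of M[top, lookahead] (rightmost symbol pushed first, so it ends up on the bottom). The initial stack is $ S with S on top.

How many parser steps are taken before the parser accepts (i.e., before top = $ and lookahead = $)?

step 1: stack=$ S  input=h h b h f f f $  — expand S ::= h h K
step 2: stack=$ K h h  input=h h b h f f f $  — match h
step 3: stack=$ K h  input=h b h f f f $  — match h
step 4: stack=$ K  input=b h f f f $  — expand K ::= C f f
step 5: stack=$ f f C  input=b h f f f $  — expand C ::= b h f
step 6: stack=$ f f f h b  input=b h f f f $  — match b
step 7: stack=$ f f f h  input=h f f f $  — match h
step 8: stack=$ f f f  input=f f f $  — match f
step 9: stack=$ f f  input=f f $  — match f
step 10: stack=$ f  input=f $  — match f
Accept reached after 10 steps.

10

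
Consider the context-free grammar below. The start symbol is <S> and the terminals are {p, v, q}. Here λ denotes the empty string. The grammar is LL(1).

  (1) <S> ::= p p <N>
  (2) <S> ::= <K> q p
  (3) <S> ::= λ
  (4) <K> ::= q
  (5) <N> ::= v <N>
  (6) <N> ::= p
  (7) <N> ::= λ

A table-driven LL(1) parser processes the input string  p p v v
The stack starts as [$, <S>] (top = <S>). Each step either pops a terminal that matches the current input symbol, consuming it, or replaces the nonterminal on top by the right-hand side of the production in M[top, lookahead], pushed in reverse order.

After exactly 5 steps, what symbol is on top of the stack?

<N>

step 1: stack=$ <S>  input=p p v v $  — expand <S> ::= p p <N>
step 2: stack=$ <N> p p  input=p p v v $  — match p
step 3: stack=$ <N> p  input=p v v $  — match p
step 4: stack=$ <N>  input=v v $  — expand <N> ::= v <N>
step 5: stack=$ <N> v  input=v v $  — match v
Stack after step 5: $ <N> (top = <N>).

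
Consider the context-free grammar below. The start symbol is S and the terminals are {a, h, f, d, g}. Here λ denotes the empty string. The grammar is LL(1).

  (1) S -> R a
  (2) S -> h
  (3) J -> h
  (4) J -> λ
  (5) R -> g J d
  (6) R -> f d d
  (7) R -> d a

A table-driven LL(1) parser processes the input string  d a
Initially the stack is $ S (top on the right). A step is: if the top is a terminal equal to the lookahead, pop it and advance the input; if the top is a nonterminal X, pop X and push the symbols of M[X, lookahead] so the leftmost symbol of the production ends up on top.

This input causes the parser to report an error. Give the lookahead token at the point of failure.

$

     Stack    Input  Action
  1  $ S      d a $  expand S -> R a
  2  $ a R    d a $  expand R -> d a
  3  $ a a d  d a $  match d
  4  $ a a    a $    match a
  5  $ a      $      error: top is terminal a but lookahead is $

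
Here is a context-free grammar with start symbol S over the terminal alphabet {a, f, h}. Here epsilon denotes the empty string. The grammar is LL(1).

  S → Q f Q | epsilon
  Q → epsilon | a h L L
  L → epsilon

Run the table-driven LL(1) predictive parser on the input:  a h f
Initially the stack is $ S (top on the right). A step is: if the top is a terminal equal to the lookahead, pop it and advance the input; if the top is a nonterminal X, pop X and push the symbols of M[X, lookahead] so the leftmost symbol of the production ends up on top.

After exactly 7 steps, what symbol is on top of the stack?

Q

step 1: stack=$ S  input=a h f $  — expand S → Q f Q
step 2: stack=$ Q f Q  input=a h f $  — expand Q → a h L L
step 3: stack=$ Q f L L h a  input=a h f $  — match a
step 4: stack=$ Q f L L h  input=h f $  — match h
step 5: stack=$ Q f L L  input=f $  — expand L → epsilon
step 6: stack=$ Q f L  input=f $  — expand L → epsilon
step 7: stack=$ Q f  input=f $  — match f
Stack after step 7: $ Q (top = Q).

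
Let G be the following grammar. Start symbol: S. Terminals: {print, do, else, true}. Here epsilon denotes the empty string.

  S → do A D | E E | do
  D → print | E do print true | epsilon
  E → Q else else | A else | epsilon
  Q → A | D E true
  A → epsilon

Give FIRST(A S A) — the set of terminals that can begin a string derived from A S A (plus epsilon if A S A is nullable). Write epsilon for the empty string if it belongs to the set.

FIRST(A): from A→epsilon we get {epsilon}. So FIRST(A) = {epsilon}.
FIRST(S): from S→do A D we get {do}; from S→E E we get {epsilon, do, else, print, true}; from S→do we get {do}. So FIRST(S) = {epsilon, do, else, print, true}.
FIRST(D): from D→print we get {print}; from D→E do print true we get {do, else, print, true}; from D→epsilon we get {epsilon}. So FIRST(D) = {epsilon, do, else, print, true}.
FIRST(E): from E→Q else else we get {do, else, print, true}; from E→A else we get {else}; from E→epsilon we get {epsilon}. So FIRST(E) = {epsilon, do, else, print, true}.
FIRST(Q): from Q→A we get {epsilon}; from Q→D E true we get {do, else, print, true}. So FIRST(Q) = {epsilon, do, else, print, true}.
FIRST(A S A): take FIRST of each symbol in turn, carrying on past any symbol whose FIRST contains epsilon; result {epsilon, do, else, print, true}.

{epsilon, do, else, print, true}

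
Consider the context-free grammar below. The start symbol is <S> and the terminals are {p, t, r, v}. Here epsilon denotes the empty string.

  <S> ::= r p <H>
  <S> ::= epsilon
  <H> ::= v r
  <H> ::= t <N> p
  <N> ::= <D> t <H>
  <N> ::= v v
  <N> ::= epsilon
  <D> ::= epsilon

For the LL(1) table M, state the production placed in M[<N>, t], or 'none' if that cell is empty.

FIRST(<S>) = {epsilon, r}
FIRST(<H>) = {t, v}
FIRST(<D>) = {epsilon}
FIRST(<N>) = {epsilon, t, v}  (via <D> t <H>)
FOLLOW(<S>) includes $ since <S> is the start symbol.
FOLLOW(<N>): in <H>::=t <N> p, <N> is followed by p with FIRST {p}. Thus FOLLOW(<N>) = {p}.
For <N> ::= <D> t <H>: FIRST(<D> t <H>) = {t}, so it goes in M[<N>, t] for t ∈ {t}.
For <N> ::= v v: FIRST(v v) = {v}, so it goes in M[<N>, t] for t ∈ {v}.
For <N> ::= epsilon: FIRST(epsilon) = {epsilon}, so it goes in M[<N>, t] for t ∈ {}; since epsilon ∈ FIRST, also for every t ∈ FOLLOW(<N>) = {p}.

<N> ::= <D> t <H>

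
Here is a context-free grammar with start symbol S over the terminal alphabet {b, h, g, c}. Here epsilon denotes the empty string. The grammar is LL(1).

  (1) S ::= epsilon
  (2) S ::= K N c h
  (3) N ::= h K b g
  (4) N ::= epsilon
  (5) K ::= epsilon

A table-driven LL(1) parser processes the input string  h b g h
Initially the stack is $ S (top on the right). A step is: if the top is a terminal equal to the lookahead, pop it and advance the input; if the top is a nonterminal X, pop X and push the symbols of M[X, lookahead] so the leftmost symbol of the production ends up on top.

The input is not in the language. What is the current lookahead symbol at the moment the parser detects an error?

step 1: stack=$ S  input=h b g h $  — expand S ::= K N c h
step 2: stack=$ h c N K  input=h b g h $  — expand K ::= epsilon
step 3: stack=$ h c N  input=h b g h $  — expand N ::= h K b g
step 4: stack=$ h c g b K h  input=h b g h $  — match h
step 5: stack=$ h c g b K  input=b g h $  — expand K ::= epsilon
step 6: stack=$ h c g b  input=b g h $  — match b
step 7: stack=$ h c g  input=g h $  — match g
step 8: stack=$ h c  input=h $  — error: top is terminal c but lookahead is h

h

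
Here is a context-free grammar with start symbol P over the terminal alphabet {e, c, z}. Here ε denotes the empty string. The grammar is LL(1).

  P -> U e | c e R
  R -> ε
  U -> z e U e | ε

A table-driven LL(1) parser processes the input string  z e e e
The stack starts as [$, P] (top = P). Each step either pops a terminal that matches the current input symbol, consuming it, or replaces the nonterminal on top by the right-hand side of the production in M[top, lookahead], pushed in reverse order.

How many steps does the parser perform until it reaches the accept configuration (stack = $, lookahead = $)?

7

     Stack        Input      Action
  1  $ P          z e e e $  expand P -> U e
  2  $ e U        z e e e $  expand U -> z e U e
  3  $ e e U e z  z e e e $  match z
  4  $ e e U e    e e e $    match e
  5  $ e e U      e e $      expand U -> ε
  6  $ e e        e e $      match e
  7  $ e          e $        match e
Accept reached after 7 steps.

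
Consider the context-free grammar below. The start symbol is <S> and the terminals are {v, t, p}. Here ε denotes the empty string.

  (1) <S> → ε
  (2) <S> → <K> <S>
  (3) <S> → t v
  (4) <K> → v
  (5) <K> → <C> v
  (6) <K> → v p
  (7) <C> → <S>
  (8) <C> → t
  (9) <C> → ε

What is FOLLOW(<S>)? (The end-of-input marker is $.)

FIRST(<S>) = {ε, t, v}  (via <K> <S>)
FIRST(<C>) = {ε, t, v}  (via <S>)
FIRST(<K>) = {t, v}  (via <C> v)
FOLLOW(<S>) includes $ since <S> is the start symbol.
FOLLOW(<C>): in <K>→<C> v, <C> is followed by v with FIRST {v}. Thus FOLLOW(<C>) = {v}.
FOLLOW(<S>): in <S>→<K> <S>, the suffix after <S> is empty (adds nothing new); in <C>→<S>, the suffix after <S> is empty, so FOLLOW(<S>) ⊇ FOLLOW(<C>) = {v}. Thus FOLLOW(<S>) = {$, v}.
FOLLOW(<K>): in <S>→<K> <S>, <K> is followed by <S> with FIRST {ε, t, v}; in <S>→<K> <S>, the suffix after <K> is nullable, so FOLLOW(<K>) ⊇ FOLLOW(<S>) = {$, v}. Thus FOLLOW(<K>) = {$, t, v}.

{$, v}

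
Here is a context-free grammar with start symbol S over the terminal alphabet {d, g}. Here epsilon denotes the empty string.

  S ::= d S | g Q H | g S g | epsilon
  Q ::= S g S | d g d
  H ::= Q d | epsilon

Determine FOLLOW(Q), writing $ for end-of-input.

FIRST(S): from S::=d S we get {d}; from S::=g Q H we get {g}; from S::=g S g we get {g}; from S::=epsilon we get {epsilon}. So FIRST(S) = {epsilon, d, g}.
FIRST(Q): from Q::=S g S we get {d, g}; from Q::=d g d we get {d}. So FIRST(Q) = {d, g}.
FIRST(H): from H::=Q d we get {d, g}; from H::=epsilon we get {epsilon}. So FIRST(H) = {epsilon, d, g}.
FOLLOW(S) includes $ since S is the start symbol.
FOLLOW(S): in S::=d S, the suffix after S is empty (adds nothing new); in S::=g S g, S is followed by g with FIRST {g}; in Q::=S g S (occurrence 1), S is followed by g S with FIRST {g}; in Q::=S g S (occurrence 2), the suffix after S is empty, so FOLLOW(S) ⊇ FOLLOW(Q) = {$, d, g}. Thus FOLLOW(S) = {$, d, g}.
FOLLOW(Q): in S::=g Q H, Q is followed by H with FIRST {epsilon, d, g}; in S::=g Q H, the suffix after Q is nullable, so FOLLOW(Q) ⊇ FOLLOW(S) = {$, d, g}; in H::=Q d, Q is followed by d with FIRST {d}. Thus FOLLOW(Q) = {$, d, g}.
FOLLOW(H): in S::=g Q H, the suffix after H is empty, so FOLLOW(H) ⊇ FOLLOW(S) = {$, d, g}. Thus FOLLOW(H) = {$, d, g}.

{$, d, g}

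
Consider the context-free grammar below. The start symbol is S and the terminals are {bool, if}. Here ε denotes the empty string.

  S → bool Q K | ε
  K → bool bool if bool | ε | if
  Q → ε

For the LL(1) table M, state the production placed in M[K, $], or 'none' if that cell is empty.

FIRST(S): from S→bool Q K we get {bool}; from S→ε we get {ε}. So FIRST(S) = {ε, bool}.
FIRST(K): from K→bool bool if bool we get {bool}; from K→ε we get {ε}; from K→if we get {if}. So FIRST(K) = {ε, bool, if}.
FIRST(Q): from Q→ε we get {ε}. So FIRST(Q) = {ε}.
FOLLOW(S) includes $ since S is the start symbol.
FOLLOW(S): S appears on no right-hand side. Thus FOLLOW(S) = {$}.
FOLLOW(K): in S→bool Q K, the suffix after K is empty, so FOLLOW(K) ⊇ FOLLOW(S) = {$}. Thus FOLLOW(K) = {$}.
For K → bool bool if bool: FIRST(bool bool if bool) = {bool}, so it goes in M[K, t] for t ∈ {bool}.
For K → ε: FIRST(ε) = {ε}, so it goes in M[K, t] for t ∈ {}; since ε ∈ FIRST, also for every t ∈ FOLLOW(K) = {$}.
For K → if: FIRST(if) = {if}, so it goes in M[K, t] for t ∈ {if}.

K → ε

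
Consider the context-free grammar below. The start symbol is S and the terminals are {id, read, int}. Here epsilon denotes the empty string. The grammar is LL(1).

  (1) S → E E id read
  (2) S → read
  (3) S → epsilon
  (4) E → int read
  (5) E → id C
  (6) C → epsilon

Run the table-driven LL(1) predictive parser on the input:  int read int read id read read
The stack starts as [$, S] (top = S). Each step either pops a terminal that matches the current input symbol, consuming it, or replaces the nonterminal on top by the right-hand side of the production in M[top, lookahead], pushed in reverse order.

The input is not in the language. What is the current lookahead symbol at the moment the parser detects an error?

read

      Stack                 Input                             Action
   1  $ S                   int read int read id read read $  expand S → E E id read
   2  $ read id E E         int read int read id read read $  expand E → int read
   3  $ read id E read int  int read int read id read read $  match int
   4  $ read id E read      read int read id read read $      match read
   5  $ read id E           int read id read read $           expand E → int read
   6  $ read id read int    int read id read read $           match int
   7  $ read id read        read id read read $               match read
   8  $ read id             id read read $                    match id
   9  $ read                read read $                       match read
  10  $                     read $                            error: stack empty but input remains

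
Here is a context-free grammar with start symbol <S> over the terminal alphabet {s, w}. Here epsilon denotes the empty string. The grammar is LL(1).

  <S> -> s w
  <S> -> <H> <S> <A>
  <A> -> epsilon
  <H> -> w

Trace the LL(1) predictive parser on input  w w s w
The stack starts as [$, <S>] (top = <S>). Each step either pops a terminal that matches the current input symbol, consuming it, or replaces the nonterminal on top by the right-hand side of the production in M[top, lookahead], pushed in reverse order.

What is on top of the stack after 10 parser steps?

<A>

      Stack              Input      Action
   1  $ <S>              w w s w $  expand <S> -> <H> <S> <A>
   2  $ <A> <S> <H>      w w s w $  expand <H> -> w
   3  $ <A> <S> w        w w s w $  match w
   4  $ <A> <S>          w s w $    expand <S> -> <H> <S> <A>
   5  $ <A> <A> <S> <H>  w s w $    expand <H> -> w
   6  $ <A> <A> <S> w    w s w $    match w
   7  $ <A> <A> <S>      s w $      expand <S> -> s w
   8  $ <A> <A> w s      s w $      match s
   9  $ <A> <A> w        w $        match w
  10  $ <A> <A>          $          expand <A> -> epsilon
Stack after step 10: $ <A> (top = <A>).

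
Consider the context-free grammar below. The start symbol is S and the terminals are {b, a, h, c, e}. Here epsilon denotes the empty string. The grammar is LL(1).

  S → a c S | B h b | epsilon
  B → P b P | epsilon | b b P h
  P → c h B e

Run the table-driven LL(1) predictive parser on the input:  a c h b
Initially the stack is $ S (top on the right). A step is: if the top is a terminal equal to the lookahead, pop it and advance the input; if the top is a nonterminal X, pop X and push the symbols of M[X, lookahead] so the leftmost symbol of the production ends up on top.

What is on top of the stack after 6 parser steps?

step 1: stack=$ S  input=a c h b $  — expand S → a c S
step 2: stack=$ S c a  input=a c h b $  — match a
step 3: stack=$ S c  input=c h b $  — match c
step 4: stack=$ S  input=h b $  — expand S → B h b
step 5: stack=$ b h B  input=h b $  — expand B → epsilon
step 6: stack=$ b h  input=h b $  — match h
Stack after step 6: $ b (top = b).

b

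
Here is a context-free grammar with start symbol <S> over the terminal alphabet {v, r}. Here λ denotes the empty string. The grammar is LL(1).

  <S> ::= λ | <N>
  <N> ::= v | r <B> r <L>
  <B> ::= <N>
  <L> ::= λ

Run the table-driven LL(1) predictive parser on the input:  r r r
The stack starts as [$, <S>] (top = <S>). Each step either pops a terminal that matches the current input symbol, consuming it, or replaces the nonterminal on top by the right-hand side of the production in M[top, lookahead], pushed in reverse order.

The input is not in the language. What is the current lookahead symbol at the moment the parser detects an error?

$

      Stack                      Input    Action
   1  $ <S>                      r r r $  expand <S> ::= <N>
   2  $ <N>                      r r r $  expand <N> ::= r <B> r <L>
   3  $ <L> r <B> r              r r r $  match r
   4  $ <L> r <B>                r r $    expand <B> ::= <N>
   5  $ <L> r <N>                r r $    expand <N> ::= r <B> r <L>
   6  $ <L> r <L> r <B> r        r r $    match r
   7  $ <L> r <L> r <B>          r $      expand <B> ::= <N>
   8  $ <L> r <L> r <N>          r $      expand <N> ::= r <B> r <L>
   9  $ <L> r <L> r <L> r <B> r  r $      match r
  10  $ <L> r <L> r <L> r <B>    $        error: M[<B>, $] is empty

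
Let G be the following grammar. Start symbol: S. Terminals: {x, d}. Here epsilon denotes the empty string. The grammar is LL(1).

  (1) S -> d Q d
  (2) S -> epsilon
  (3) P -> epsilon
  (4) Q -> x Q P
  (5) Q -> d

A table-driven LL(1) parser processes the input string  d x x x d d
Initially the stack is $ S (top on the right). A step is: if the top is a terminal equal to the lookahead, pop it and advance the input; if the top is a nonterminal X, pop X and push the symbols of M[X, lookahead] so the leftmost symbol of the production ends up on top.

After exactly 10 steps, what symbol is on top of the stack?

step 1: stack=$ S  input=d x x x d d $  — expand S -> d Q d
step 2: stack=$ d Q d  input=d x x x d d $  — match d
step 3: stack=$ d Q  input=x x x d d $  — expand Q -> x Q P
step 4: stack=$ d P Q x  input=x x x d d $  — match x
step 5: stack=$ d P Q  input=x x d d $  — expand Q -> x Q P
step 6: stack=$ d P P Q x  input=x x d d $  — match x
step 7: stack=$ d P P Q  input=x d d $  — expand Q -> x Q P
step 8: stack=$ d P P P Q x  input=x d d $  — match x
step 9: stack=$ d P P P Q  input=d d $  — expand Q -> d
step 10: stack=$ d P P P d  input=d d $  — match d
Stack after step 10: $ d P P P (top = P).

P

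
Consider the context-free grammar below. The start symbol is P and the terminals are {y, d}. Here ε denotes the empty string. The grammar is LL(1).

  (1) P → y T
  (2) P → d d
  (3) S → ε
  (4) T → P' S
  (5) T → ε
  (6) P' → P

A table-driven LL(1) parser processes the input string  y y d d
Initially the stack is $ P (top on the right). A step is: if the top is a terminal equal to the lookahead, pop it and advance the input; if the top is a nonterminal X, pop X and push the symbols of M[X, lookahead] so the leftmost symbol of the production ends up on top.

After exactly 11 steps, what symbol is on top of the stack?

S

step 1: stack=$ P  input=y y d d $  — expand P → y T
step 2: stack=$ T y  input=y y d d $  — match y
step 3: stack=$ T  input=y d d $  — expand T → P' S
step 4: stack=$ S P'  input=y d d $  — expand P' → P
step 5: stack=$ S P  input=y d d $  — expand P → y T
step 6: stack=$ S T y  input=y d d $  — match y
step 7: stack=$ S T  input=d d $  — expand T → P' S
step 8: stack=$ S S P'  input=d d $  — expand P' → P
step 9: stack=$ S S P  input=d d $  — expand P → d d
step 10: stack=$ S S d d  input=d d $  — match d
step 11: stack=$ S S d  input=d $  — match d
Stack after step 11: $ S S (top = S).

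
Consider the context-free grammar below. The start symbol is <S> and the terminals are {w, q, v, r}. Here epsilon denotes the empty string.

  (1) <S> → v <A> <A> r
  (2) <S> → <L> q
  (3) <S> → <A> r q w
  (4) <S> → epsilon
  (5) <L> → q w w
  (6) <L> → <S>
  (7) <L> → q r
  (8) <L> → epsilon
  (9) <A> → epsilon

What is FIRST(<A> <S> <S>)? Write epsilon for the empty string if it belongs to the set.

{epsilon, q, r, v}

FIRST(<A>): from <A>→epsilon we get {epsilon}. So FIRST(<A>) = {epsilon}.
FIRST(<S>): from <S>→v <A> <A> r we get {v}; from <S>→<L> q we get {q, r, v}; from <S>→<A> r q w we get {r}; from <S>→epsilon we get {epsilon}. So FIRST(<S>) = {epsilon, q, r, v}.
FIRST(<L>): from <L>→q w w we get {q}; from <L>→<S> we get {epsilon, q, r, v}; from <L>→q r we get {q}; from <L>→epsilon we get {epsilon}. So FIRST(<L>) = {epsilon, q, r, v}.
FIRST(<A> <S> <S>): take FIRST of each symbol in turn, carrying on past any symbol whose FIRST contains epsilon; result {epsilon, q, r, v}.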